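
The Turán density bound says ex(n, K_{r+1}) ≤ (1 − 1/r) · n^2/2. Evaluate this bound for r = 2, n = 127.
Turán density bound = (1/2) · 127^2/2 = 16129/4 ≈ 4032.25

Turán's theorem: ex(n, K_{r+1}) is achieved by the complete r-partite Turán graph T(n, r) with parts as balanced as possible, and is at most (1 − 1/r) · n^2/2. For r = 2, n = 127: the density bound is (1/2) · 16129/2 = 16129/4 ≈ 4032.25. The integer-valued extremum is e(T(127, 2)) = 4032, which is strictly less than the density bound 16129/4 since 2 ∤ 127 (the parts of T(127, 2) cannot all be equal).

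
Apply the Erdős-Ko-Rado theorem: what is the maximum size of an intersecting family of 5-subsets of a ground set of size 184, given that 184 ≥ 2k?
max |F| = C(183, 4) = 45212895

The Erdős-Ko-Rado theorem states: for n ≥ 2k, an intersecting family of k-subsets of an n-element set has size at most C(n − 1, k − 1), with equality for 'star' families {A ⊆ [n] : |A| = k, i ∈ A} (fix an element i). For n = 184, k = 5: C(183, 4) = 45212895.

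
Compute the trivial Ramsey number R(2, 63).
R(2, 63) = 63

R(2, k) = k for all k ≥ 2: in a 2-colouring of K_k, either some edge is red (a red K_2) or all edges are blue (a blue K_k). And K_{62} coloured all-blue has no blue K_63, so R(2, 63) > 62. Hence R(2, 63) = 63.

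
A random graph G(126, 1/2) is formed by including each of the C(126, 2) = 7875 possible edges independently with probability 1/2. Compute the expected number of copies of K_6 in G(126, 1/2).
E[# K_6] = C(126, 6) · (1/2)^C(6, 2) = 4925156775 / 2^15 ≈ 150303.856659

For each 6-subset S of vertices (there are C(126, 6) = 4925156775 such S), let X_S = 1 if S induces a K_6 (all C(6, 2) = 15 edges present). Then P(X_S = 1) = (1/2)^15 = 1/32768. By linearity of expectation, E[# K_6] = C(126, 6) · (1/2)^15 = 4925156775 / 32768 ≈ 150303.856659.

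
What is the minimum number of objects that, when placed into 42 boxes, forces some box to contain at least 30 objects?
n = (30 − 1)·42 + 1 = 1219

By the generalised pigeonhole principle, to guarantee some box contains ≥ r objects we need more than (r − 1) · k objects total. Threshold: n = (r − 1) · k + 1. With r = 30 and k = 42: n = 29 · 42 + 1 = 1218 + 1 = 1219. For n = 1218 = 29 · 42, we can put exactly 29 objects in every box, avoiding 30 in any single one — so 1219 is tight.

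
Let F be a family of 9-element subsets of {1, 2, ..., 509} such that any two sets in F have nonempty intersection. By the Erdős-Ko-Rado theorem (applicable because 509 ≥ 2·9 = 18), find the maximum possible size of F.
max |F| = C(508, 8) = 104071785999568101

The Erdős-Ko-Rado theorem states: for n ≥ 2k, an intersecting family of k-subsets of an n-element set has size at most C(n − 1, k − 1), with equality for 'star' families {A ⊆ [n] : |A| = k, i ∈ A} (fix an element i). For n = 509, k = 9: C(508, 8) = 104071785999568101.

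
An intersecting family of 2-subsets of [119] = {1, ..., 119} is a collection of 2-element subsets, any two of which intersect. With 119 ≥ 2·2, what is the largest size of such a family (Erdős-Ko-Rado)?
max |F| = C(118, 1) = 118

Erdős-Ko-Rado (1961): when n ≥ 2k, max |F| = C(n−1, k−1). The bound is attained by the star {A : i ∈ A} for any fixed i ∈ [n]. Here C(119−1, 2−1) = C(118, 1) = 118.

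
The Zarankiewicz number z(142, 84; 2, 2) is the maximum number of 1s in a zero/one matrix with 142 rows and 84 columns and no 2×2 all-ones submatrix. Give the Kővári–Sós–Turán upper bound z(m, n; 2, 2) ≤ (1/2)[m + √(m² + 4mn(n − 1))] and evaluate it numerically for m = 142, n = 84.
z(142, 84; 2, 2) ≤ (1/2)[142 + √(142² + 4·142·84·83)] = (1/2)[142 + √3980260] = 1068.5294

Kővári–Sós–Turán: let r_1, ..., r_142 be the row sums and z = Σ r_i the total number of 1s. Each pair of columns can share at most one row with both entries 1 (else a 2×2 all-ones block appears), so Σ_i C(r_i, 2) ≤ C(84, 2) = 3486. By convexity Σ_i C(r_i, 2) ≥ 142·C(z/142, 2) = z(z − 142)/(2·142), giving z² − 142z − 142·84·83 ≤ 0 and hence z ≤ (1/2)[142 + √(20164 + 4·990024)] = (1/2)[142 + √3980260] ≈ (1/2)(142 + 1995.0589) = 1068.5294.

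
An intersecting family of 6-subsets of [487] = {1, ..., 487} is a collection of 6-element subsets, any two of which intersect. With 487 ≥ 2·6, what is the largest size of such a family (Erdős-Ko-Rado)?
max |F| = C(486, 5) = 221327965782

Erdős-Ko-Rado (1961): when n ≥ 2k, max |F| = C(n−1, k−1). The bound is attained by the star {A : i ∈ A} for any fixed i ∈ [n]. Here C(487−1, 6−1) = C(486, 5) = 221327965782.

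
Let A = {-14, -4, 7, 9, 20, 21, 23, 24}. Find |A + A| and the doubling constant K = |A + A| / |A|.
K = |A + A| / |A| = 33/8

Enumerate A + A = {a + b : a, b ∈ A}. With |A| = 8, there are |A|^2 = 64 ordered sum pairs; collecting distinct values, A + A = {-28, -18, -8, -7, -5, 3, 5, 6, 7, 9, 10, 14, 16, 17, 18, 19, 20, 27, 28, 29, 30, 31, 32, 33, 40, 41, 42, 43, 44, 45, 46, 47, 48}, so |A + A| = 33. Thus K = 33/8. For comparison, the minimum possible |A + A| over all 8-element sets is 2·8 − 1 = 15 (so min K = 15/8), attained only by arithmetic progressions.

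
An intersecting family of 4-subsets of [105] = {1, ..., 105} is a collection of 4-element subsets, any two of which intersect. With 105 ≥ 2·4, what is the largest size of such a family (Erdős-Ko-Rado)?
max |F| = C(104, 3) = 182104

Erdős-Ko-Rado (1961): when n ≥ 2k, max |F| = C(n−1, k−1). The bound is attained by the star {A : i ∈ A} for any fixed i ∈ [n]. Here C(105−1, 4−1) = C(104, 3) = 182104.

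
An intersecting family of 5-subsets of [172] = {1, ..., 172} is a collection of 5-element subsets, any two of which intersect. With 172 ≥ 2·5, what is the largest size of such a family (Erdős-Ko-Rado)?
max |F| = C(171, 4) = 34389810

The Erdős-Ko-Rado theorem states: for n ≥ 2k, an intersecting family of k-subsets of an n-element set has size at most C(n − 1, k − 1), with equality for 'star' families {A ⊆ [n] : |A| = k, i ∈ A} (fix an element i). For n = 172, k = 5: C(171, 4) = 34389810.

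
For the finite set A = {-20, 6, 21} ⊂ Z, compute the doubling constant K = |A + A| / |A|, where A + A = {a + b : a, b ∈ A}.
K = |A + A| / |A| = 6/3 = 2

Enumerate A + A = {a + b : a, b ∈ A}. With |A| = 3, there are |A|^2 = 9 ordered sum pairs; collecting distinct values, A + A = {-40, -14, 1, 12, 27, 42}, so |A + A| = 6. Thus K = 6/3 = 2. For comparison, the minimum possible |A + A| over all 3-element sets is 2·3 − 1 = 5 (so min K = 5/3), attained only by arithmetic progressions.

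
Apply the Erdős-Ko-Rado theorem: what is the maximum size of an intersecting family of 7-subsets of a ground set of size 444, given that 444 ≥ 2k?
max |F| = C(443, 6) = 10146666724194

Erdős-Ko-Rado (1961): when n ≥ 2k, max |F| = C(n−1, k−1). The bound is attained by the star {A : i ∈ A} for any fixed i ∈ [n]. Here C(444−1, 7−1) = C(443, 6) = 10146666724194.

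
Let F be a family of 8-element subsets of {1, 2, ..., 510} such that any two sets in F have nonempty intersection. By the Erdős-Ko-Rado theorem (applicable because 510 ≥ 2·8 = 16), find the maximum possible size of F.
max |F| = C(509, 7) = 1684997783676636

The Erdős-Ko-Rado theorem states: for n ≥ 2k, an intersecting family of k-subsets of an n-element set has size at most C(n − 1, k − 1), with equality for 'star' families {A ⊆ [n] : |A| = k, i ∈ A} (fix an element i). For n = 510, k = 8: C(509, 7) = 1684997783676636.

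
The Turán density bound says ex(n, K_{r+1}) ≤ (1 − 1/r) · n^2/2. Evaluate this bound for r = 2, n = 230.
Turán density bound = (1/2) · 230^2/2 = 13225

Turán's theorem: ex(n, K_{r+1}) is achieved by the complete r-partite Turán graph T(n, r) with parts as balanced as possible, and is at most (1 − 1/r) · n^2/2. For r = 2, n = 230: the density bound is (1/2) · 52900/2 = 13225. Since 2 ∣ 230, the Turán graph T(230, 2) has parts of equal size 115, and its edge count e(T(230, 2)) = 13225 attains the density bound exactly.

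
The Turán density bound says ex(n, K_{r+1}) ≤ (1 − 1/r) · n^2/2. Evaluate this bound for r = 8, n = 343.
Turán density bound = (7/8) · 343^2/2 = 823543/16 ≈ 51471.4375

Turán's theorem: ex(n, K_{r+1}) is achieved by the complete r-partite Turán graph T(n, r) with parts as balanced as possible, and is at most (1 − 1/r) · n^2/2. For r = 8, n = 343: the density bound is (7/8) · 117649/2 = 823543/16 ≈ 51471.4375. The integer-valued extremum is e(T(343, 8)) = 51471, which is strictly less than the density bound 823543/16 since 8 ∤ 343 (the parts of T(343, 8) cannot all be equal).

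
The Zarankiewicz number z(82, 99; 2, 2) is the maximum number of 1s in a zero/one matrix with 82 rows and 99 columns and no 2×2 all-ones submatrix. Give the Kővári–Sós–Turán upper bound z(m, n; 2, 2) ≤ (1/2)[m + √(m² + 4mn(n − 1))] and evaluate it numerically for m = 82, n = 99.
z(82, 99; 2, 2) ≤ (1/2)[82 + √(82² + 4·82·99·98)] = (1/2)[82 + √3188980] = 933.8858

Kővári–Sós–Turán: let r_1, ..., r_82 be the row sums and z = Σ r_i the total number of 1s. Each pair of columns can share at most one row with both entries 1 (else a 2×2 all-ones block appears), so Σ_i C(r_i, 2) ≤ C(99, 2) = 4851. By convexity Σ_i C(r_i, 2) ≥ 82·C(z/82, 2) = z(z − 82)/(2·82), giving z² − 82z − 82·99·98 ≤ 0 and hence z ≤ (1/2)[82 + √(6724 + 4·795564)] = (1/2)[82 + √3188980] ≈ (1/2)(82 + 1785.7715) = 933.8858.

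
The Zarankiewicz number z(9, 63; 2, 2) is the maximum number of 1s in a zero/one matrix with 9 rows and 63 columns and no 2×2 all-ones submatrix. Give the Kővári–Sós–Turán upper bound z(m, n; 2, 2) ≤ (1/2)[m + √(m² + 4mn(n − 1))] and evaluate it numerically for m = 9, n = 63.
z(9, 63; 2, 2) ≤ (1/2)[9 + √(9² + 4·9·63·62)] = (1/2)[9 + √140697] = 192.048

Kővári–Sós–Turán: let r_1, ..., r_9 be the row sums and z = Σ r_i the total number of 1s. Each pair of columns can share at most one row with both entries 1 (else a 2×2 all-ones block appears), so Σ_i C(r_i, 2) ≤ C(63, 2) = 1953. By convexity Σ_i C(r_i, 2) ≥ 9·C(z/9, 2) = z(z − 9)/(2·9), giving z² − 9z − 9·63·62 ≤ 0 and hence z ≤ (1/2)[9 + √(81 + 4·35154)] = (1/2)[9 + √140697] ≈ (1/2)(9 + 375.096) = 192.048.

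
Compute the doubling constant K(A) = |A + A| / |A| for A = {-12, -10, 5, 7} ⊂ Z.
K = |A + A| / |A| = 9/4

Enumerate A + A = {a + b : a, b ∈ A}. With |A| = 4, there are |A|^2 = 16 ordered sum pairs; collecting distinct values, A + A = {-24, -22, -20, -7, -5, -3, 10, 12, 14}, so |A + A| = 9. Thus K = 9/4. For comparison, the minimum possible |A + A| over all 4-element sets is 2·4 − 1 = 7 (so min K = 7/4), attained only by arithmetic progressions.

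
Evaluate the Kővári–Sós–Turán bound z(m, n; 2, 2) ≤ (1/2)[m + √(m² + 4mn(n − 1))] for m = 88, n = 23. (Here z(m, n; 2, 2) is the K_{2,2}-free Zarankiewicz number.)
z(88, 23; 2, 2) ≤ (1/2)[88 + √(88² + 4·88·23·22)] = (1/2)[88 + √185856] = 259.5551

Kővári–Sós–Turán: let r_1, ..., r_88 be the row sums and z = Σ r_i the total number of 1s. Each pair of columns can share at most one row with both entries 1 (else a 2×2 all-ones block appears), so Σ_i C(r_i, 2) ≤ C(23, 2) = 253. By convexity Σ_i C(r_i, 2) ≥ 88·C(z/88, 2) = z(z − 88)/(2·88), giving z² − 88z − 88·23·22 ≤ 0 and hence z ≤ (1/2)[88 + √(7744 + 4·44528)] = (1/2)[88 + √185856] ≈ (1/2)(88 + 431.1102) = 259.5551.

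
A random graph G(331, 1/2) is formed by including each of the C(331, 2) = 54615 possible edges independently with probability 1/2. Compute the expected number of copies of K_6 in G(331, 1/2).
E[# K_6] = C(331, 6) · (1/2)^C(6, 2) = 1745197296766 / 2^15 = 872598648383/16384 ≈ 53259194.847595

For each 6-subset S of vertices (there are C(331, 6) = 1745197296766 such S), let X_S = 1 if S induces a K_6 (all C(6, 2) = 15 edges present). Then P(X_S = 1) = (1/2)^15 = 1/32768. By linearity of expectation, E[# K_6] = C(331, 6) · (1/2)^15 = 1745197296766 / 32768 = 872598648383/16384 ≈ 53259194.847595.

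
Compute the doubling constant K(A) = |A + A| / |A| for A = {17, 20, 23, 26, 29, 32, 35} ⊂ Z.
K = |A + A| / |A| = 13/7

Enumerate A + A = {a + b : a, b ∈ A}. With |A| = 7, there are |A|^2 = 49 ordered sum pairs; collecting distinct values, A + A = {34, 37, 40, 43, 46, 49, 52, 55, 58, 61, 64, 67, 70}, so |A + A| = 13. Thus K = 13/7. Here |A + A| = 2|A| − 1 = 13, the minimum possible — so K = 13/7 is minimal, which holds iff A is an arithmetic progression.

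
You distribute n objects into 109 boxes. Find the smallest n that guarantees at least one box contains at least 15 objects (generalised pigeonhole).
n = (15 − 1)·109 + 1 = 1527

By the generalised pigeonhole principle, to guarantee some box contains ≥ r objects we need more than (r − 1) · k objects total. Threshold: n = (r − 1) · k + 1. With r = 15 and k = 109: n = 14 · 109 + 1 = 1526 + 1 = 1527. For n = 1526 = 14 · 109, we can put exactly 14 objects in every box, avoiding 15 in any single one — so 1527 is tight.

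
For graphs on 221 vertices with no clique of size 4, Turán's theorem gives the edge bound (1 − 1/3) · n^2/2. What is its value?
Turán density bound = (2/3) · 221^2/2 = 48841/3 ≈ 16280.3333

Turán's theorem: ex(n, K_{r+1}) is achieved by the complete r-partite Turán graph T(n, r) with parts as balanced as possible, and is at most (1 − 1/r) · n^2/2. For r = 3, n = 221: the density bound is (2/3) · 48841/2 = 48841/3 ≈ 16280.3333. The integer-valued extremum is e(T(221, 3)) = 16280, which is strictly less than the density bound 48841/3 since 3 ∤ 221 (the parts of T(221, 3) cannot all be equal).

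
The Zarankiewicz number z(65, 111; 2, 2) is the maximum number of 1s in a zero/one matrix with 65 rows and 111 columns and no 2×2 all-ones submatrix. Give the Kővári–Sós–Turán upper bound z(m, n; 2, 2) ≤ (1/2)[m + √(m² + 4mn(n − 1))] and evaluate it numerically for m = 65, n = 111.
z(65, 111; 2, 2) ≤ (1/2)[65 + √(65² + 4·65·111·110)] = (1/2)[65 + √3178825] = 923.963

Kővári–Sós–Turán: let r_1, ..., r_65 be the row sums and z = Σ r_i the total number of 1s. Each pair of columns can share at most one row with both entries 1 (else a 2×2 all-ones block appears), so Σ_i C(r_i, 2) ≤ C(111, 2) = 6105. By convexity Σ_i C(r_i, 2) ≥ 65·C(z/65, 2) = z(z − 65)/(2·65), giving z² − 65z − 65·111·110 ≤ 0 and hence z ≤ (1/2)[65 + √(4225 + 4·793650)] = (1/2)[65 + √3178825] ≈ (1/2)(65 + 1782.926) = 923.963.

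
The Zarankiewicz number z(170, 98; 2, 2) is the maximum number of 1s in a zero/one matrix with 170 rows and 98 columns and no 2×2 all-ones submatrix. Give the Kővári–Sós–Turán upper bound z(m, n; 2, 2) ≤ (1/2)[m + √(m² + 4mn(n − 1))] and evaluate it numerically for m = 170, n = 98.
z(170, 98; 2, 2) ≤ (1/2)[170 + √(170² + 4·170·98·97)] = (1/2)[170 + √6492980] = 1359.0663

Kővári–Sós–Turán: let r_1, ..., r_170 be the row sums and z = Σ r_i the total number of 1s. Each pair of columns can share at most one row with both entries 1 (else a 2×2 all-ones block appears), so Σ_i C(r_i, 2) ≤ C(98, 2) = 4753. By convexity Σ_i C(r_i, 2) ≥ 170·C(z/170, 2) = z(z − 170)/(2·170), giving z² − 170z − 170·98·97 ≤ 0 and hence z ≤ (1/2)[170 + √(28900 + 4·1616020)] = (1/2)[170 + √6492980] ≈ (1/2)(170 + 2548.1326) = 1359.0663.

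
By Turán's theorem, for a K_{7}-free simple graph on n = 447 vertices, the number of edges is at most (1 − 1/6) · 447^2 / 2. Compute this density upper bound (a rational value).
Turán density bound = (5/6) · 447^2/2 = 333015/4 ≈ 83253.75

Turán's theorem: ex(n, K_{r+1}) is achieved by the complete r-partite Turán graph T(n, r) with parts as balanced as possible, and is at most (1 − 1/r) · n^2/2. For r = 6, n = 447: the density bound is (5/6) · 199809/2 = 333015/4 ≈ 83253.75. The integer-valued extremum is e(T(447, 6)) = 83253, which is strictly less than the density bound 333015/4 since 6 ∤ 447 (the parts of T(447, 6) cannot all be equal).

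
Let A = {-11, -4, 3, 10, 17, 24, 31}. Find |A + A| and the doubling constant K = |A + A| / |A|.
K = |A + A| / |A| = 13/7

Enumerate A + A = {a + b : a, b ∈ A}. With |A| = 7, there are |A|^2 = 49 ordered sum pairs; collecting distinct values, A + A = {-22, -15, -8, -1, 6, 13, 20, 27, 34, 41, 48, 55, 62}, so |A + A| = 13. Thus K = 13/7. Here |A + A| = 2|A| − 1 = 13, the minimum possible — so K = 13/7 is minimal, which holds iff A is an arithmetic progression.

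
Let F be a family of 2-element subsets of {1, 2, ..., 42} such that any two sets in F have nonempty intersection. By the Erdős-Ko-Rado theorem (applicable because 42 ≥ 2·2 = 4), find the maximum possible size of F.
max |F| = C(41, 1) = 41

The Erdős-Ko-Rado theorem states: for n ≥ 2k, an intersecting family of k-subsets of an n-element set has size at most C(n − 1, k − 1), with equality for 'star' families {A ⊆ [n] : |A| = k, i ∈ A} (fix an element i). For n = 42, k = 2: C(41, 1) = 41.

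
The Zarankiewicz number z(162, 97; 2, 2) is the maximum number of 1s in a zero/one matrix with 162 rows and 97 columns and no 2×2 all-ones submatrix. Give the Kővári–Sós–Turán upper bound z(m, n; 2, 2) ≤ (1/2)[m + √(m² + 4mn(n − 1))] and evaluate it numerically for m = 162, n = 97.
z(162, 97; 2, 2) ≤ (1/2)[162 + √(162² + 4·162·97·96)] = (1/2)[162 + √6060420] = 1311.896

Kővári–Sós–Turán: let r_1, ..., r_162 be the row sums and z = Σ r_i the total number of 1s. Each pair of columns can share at most one row with both entries 1 (else a 2×2 all-ones block appears), so Σ_i C(r_i, 2) ≤ C(97, 2) = 4656. By convexity Σ_i C(r_i, 2) ≥ 162·C(z/162, 2) = z(z − 162)/(2·162), giving z² − 162z − 162·97·96 ≤ 0 and hence z ≤ (1/2)[162 + √(26244 + 4·1508544)] = (1/2)[162 + √6060420] ≈ (1/2)(162 + 2461.792) = 1311.896.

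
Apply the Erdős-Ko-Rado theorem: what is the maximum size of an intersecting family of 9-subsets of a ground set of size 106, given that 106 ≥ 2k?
max |F| = C(105, 8) = 278818865325

The Erdős-Ko-Rado theorem states: for n ≥ 2k, an intersecting family of k-subsets of an n-element set has size at most C(n − 1, k − 1), with equality for 'star' families {A ⊆ [n] : |A| = k, i ∈ A} (fix an element i). For n = 106, k = 9: C(105, 8) = 278818865325.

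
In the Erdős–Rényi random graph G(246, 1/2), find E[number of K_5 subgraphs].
E[# K_5] = C(246, 5) · (1/2)^C(5, 2) = 7206616494 / 2^10 = 3603308247/512 ≈ 7037711.419922

For each 5-subset S of vertices (there are C(246, 5) = 7206616494 such S), let X_S = 1 if S induces a K_5 (all C(5, 2) = 10 edges present). Then P(X_S = 1) = (1/2)^10 = 1/1024. By linearity of expectation, E[# K_5] = C(246, 5) · (1/2)^10 = 7206616494 / 1024 = 3603308247/512 ≈ 7037711.419922.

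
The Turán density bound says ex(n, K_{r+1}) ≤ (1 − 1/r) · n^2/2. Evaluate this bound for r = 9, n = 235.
Turán density bound = (8/9) · 235^2/2 = 220900/9 ≈ 24544.4444

Turán's theorem: ex(n, K_{r+1}) is achieved by the complete r-partite Turán graph T(n, r) with parts as balanced as possible, and is at most (1 − 1/r) · n^2/2. For r = 9, n = 235: the density bound is (8/9) · 55225/2 = 220900/9 ≈ 24544.4444. The integer-valued extremum is e(T(235, 9)) = 24544, which is strictly less than the density bound 220900/9 since 9 ∤ 235 (the parts of T(235, 9) cannot all be equal).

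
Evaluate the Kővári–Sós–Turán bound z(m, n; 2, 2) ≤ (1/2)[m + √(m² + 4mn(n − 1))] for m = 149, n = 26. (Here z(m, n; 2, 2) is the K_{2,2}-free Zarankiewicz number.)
z(149, 26; 2, 2) ≤ (1/2)[149 + √(149² + 4·149·26·25)] = (1/2)[149 + √409601] = 394.5004

Kővári–Sós–Turán: let r_1, ..., r_149 be the row sums and z = Σ r_i the total number of 1s. Each pair of columns can share at most one row with both entries 1 (else a 2×2 all-ones block appears), so Σ_i C(r_i, 2) ≤ C(26, 2) = 325. By convexity Σ_i C(r_i, 2) ≥ 149·C(z/149, 2) = z(z − 149)/(2·149), giving z² − 149z − 149·26·25 ≤ 0 and hence z ≤ (1/2)[149 + √(22201 + 4·96850)] = (1/2)[149 + √409601] ≈ (1/2)(149 + 640.0008) = 394.5004.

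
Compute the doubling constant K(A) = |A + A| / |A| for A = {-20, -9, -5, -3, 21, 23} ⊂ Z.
K = |A + A| / |A| = 20/6 = 10/3

Enumerate A + A = {a + b : a, b ∈ A}. With |A| = 6, there are |A|^2 = 36 ordered sum pairs; collecting distinct values, A + A = {-40, -29, -25, -23, -18, -14, -12, -10, -8, -6, 1, 3, 12, 14, 16, 18, 20, 42, 44, 46}, so |A + A| = 20. Thus K = 20/6 = 10/3. For comparison, the minimum possible |A + A| over all 6-element sets is 2·6 − 1 = 11 (so min K = 11/6), attained only by arithmetic progressions.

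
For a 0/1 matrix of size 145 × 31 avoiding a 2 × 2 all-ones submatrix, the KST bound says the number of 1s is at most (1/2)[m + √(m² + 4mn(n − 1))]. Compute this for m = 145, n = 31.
z(145, 31; 2, 2) ≤ (1/2)[145 + √(145² + 4·145·31·30)] = (1/2)[145 + √560425] = 446.8077

Kővári–Sós–Turán: let r_1, ..., r_145 be the row sums and z = Σ r_i the total number of 1s. Each pair of columns can share at most one row with both entries 1 (else a 2×2 all-ones block appears), so Σ_i C(r_i, 2) ≤ C(31, 2) = 465. By convexity Σ_i C(r_i, 2) ≥ 145·C(z/145, 2) = z(z − 145)/(2·145), giving z² − 145z − 145·31·30 ≤ 0 and hence z ≤ (1/2)[145 + √(21025 + 4·134850)] = (1/2)[145 + √560425] ≈ (1/2)(145 + 748.6154) = 446.8077.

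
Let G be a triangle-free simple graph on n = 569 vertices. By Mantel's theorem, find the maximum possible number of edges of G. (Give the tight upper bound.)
ex(569, K_3) = ⌊569^2/4⌋ = 80940

Mantel (1907): a triangle-free graph on n vertices has at most ⌊n^2/4⌋ edges, with equality for the complete bipartite graph K_{⌊n/2⌋, ⌈n/2⌉}. For n = 569: ⌊569^2/4⌋ = ⌊323761/4⌋ = 80940. The extremal graph is K_{284, 285}, which has 284·285 = 80940 edges.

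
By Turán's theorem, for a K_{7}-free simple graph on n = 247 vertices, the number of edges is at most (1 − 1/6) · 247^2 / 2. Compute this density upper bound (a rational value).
Turán density bound = (5/6) · 247^2/2 = 305045/12 ≈ 25420.4167

Turán's theorem: ex(n, K_{r+1}) is achieved by the complete r-partite Turán graph T(n, r) with parts as balanced as possible, and is at most (1 − 1/r) · n^2/2. For r = 6, n = 247: the density bound is (5/6) · 61009/2 = 305045/12 ≈ 25420.4167. The integer-valued extremum is e(T(247, 6)) = 25420, which is strictly less than the density bound 305045/12 since 6 ∤ 247 (the parts of T(247, 6) cannot all be equal).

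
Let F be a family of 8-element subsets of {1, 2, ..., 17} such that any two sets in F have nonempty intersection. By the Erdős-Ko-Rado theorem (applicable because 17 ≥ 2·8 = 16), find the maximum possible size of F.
max |F| = C(16, 7) = 11440

Erdős-Ko-Rado (1961): when n ≥ 2k, max |F| = C(n−1, k−1). The bound is attained by the star {A : i ∈ A} for any fixed i ∈ [n]. Here C(17−1, 8−1) = C(16, 7) = 11440.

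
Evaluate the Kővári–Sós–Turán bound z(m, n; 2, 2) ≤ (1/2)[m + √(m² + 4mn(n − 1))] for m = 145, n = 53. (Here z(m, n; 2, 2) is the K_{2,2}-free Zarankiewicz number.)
z(145, 53; 2, 2) ≤ (1/2)[145 + √(145² + 4·145·53·52)] = (1/2)[145 + √1619505] = 708.7989

Kővári–Sós–Turán: let r_1, ..., r_145 be the row sums and z = Σ r_i the total number of 1s. Each pair of columns can share at most one row with both entries 1 (else a 2×2 all-ones block appears), so Σ_i C(r_i, 2) ≤ C(53, 2) = 1378. By convexity Σ_i C(r_i, 2) ≥ 145·C(z/145, 2) = z(z − 145)/(2·145), giving z² − 145z − 145·53·52 ≤ 0 and hence z ≤ (1/2)[145 + √(21025 + 4·399620)] = (1/2)[145 + √1619505] ≈ (1/2)(145 + 1272.5977) = 708.7989.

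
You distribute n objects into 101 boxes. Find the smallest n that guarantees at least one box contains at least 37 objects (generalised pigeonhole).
n = (37 − 1)·101 + 1 = 3637

By the generalised pigeonhole principle, to guarantee some box contains ≥ r objects we need more than (r − 1) · k objects total. Threshold: n = (r − 1) · k + 1. With r = 37 and k = 101: n = 36 · 101 + 1 = 3636 + 1 = 3637. For n = 3636 = 36 · 101, we can put exactly 36 objects in every box, avoiding 37 in any single one — so 3637 is tight.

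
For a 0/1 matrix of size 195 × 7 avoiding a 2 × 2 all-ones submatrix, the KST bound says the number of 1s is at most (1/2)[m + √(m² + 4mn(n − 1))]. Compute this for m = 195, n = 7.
z(195, 7; 2, 2) ≤ (1/2)[195 + √(195² + 4·195·7·6)] = (1/2)[195 + √70785] = 230.5273

Kővári–Sós–Turán: let r_1, ..., r_195 be the row sums and z = Σ r_i the total number of 1s. Each pair of columns can share at most one row with both entries 1 (else a 2×2 all-ones block appears), so Σ_i C(r_i, 2) ≤ C(7, 2) = 21. By convexity Σ_i C(r_i, 2) ≥ 195·C(z/195, 2) = z(z − 195)/(2·195), giving z² − 195z − 195·7·6 ≤ 0 and hence z ≤ (1/2)[195 + √(38025 + 4·8190)] = (1/2)[195 + √70785] ≈ (1/2)(195 + 266.0545) = 230.5273.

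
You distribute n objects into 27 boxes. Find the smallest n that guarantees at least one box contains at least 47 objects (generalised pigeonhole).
n = (47 − 1)·27 + 1 = 1243

By the generalised pigeonhole principle, to guarantee some box contains ≥ r objects we need more than (r − 1) · k objects total. Threshold: n = (r − 1) · k + 1. With r = 47 and k = 27: n = 46 · 27 + 1 = 1242 + 1 = 1243. For n = 1242 = 46 · 27, we can put exactly 46 objects in every box, avoiding 47 in any single one — so 1243 is tight.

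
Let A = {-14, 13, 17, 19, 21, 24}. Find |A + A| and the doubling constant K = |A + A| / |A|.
K = |A + A| / |A| = 19/6

Enumerate A + A = {a + b : a, b ∈ A}. With |A| = 6, there are |A|^2 = 36 ordered sum pairs; collecting distinct values, A + A = {-28, -1, 3, 5, 7, 10, 26, 30, 32, 34, 36, 37, 38, 40, 41, 42, 43, 45, 48}, so |A + A| = 19. Thus K = 19/6. For comparison, the minimum possible |A + A| over all 6-element sets is 2·6 − 1 = 11 (so min K = 11/6), attained only by arithmetic progressions.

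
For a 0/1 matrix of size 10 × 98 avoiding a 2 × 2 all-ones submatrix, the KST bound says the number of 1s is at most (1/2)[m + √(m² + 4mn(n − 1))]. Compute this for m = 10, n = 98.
z(10, 98; 2, 2) ≤ (1/2)[10 + √(10² + 4·10·98·97)] = (1/2)[10 + √380340] = 313.3586

Kővári–Sós–Turán: let r_1, ..., r_10 be the row sums and z = Σ r_i the total number of 1s. Each pair of columns can share at most one row with both entries 1 (else a 2×2 all-ones block appears), so Σ_i C(r_i, 2) ≤ C(98, 2) = 4753. By convexity Σ_i C(r_i, 2) ≥ 10·C(z/10, 2) = z(z − 10)/(2·10), giving z² − 10z − 10·98·97 ≤ 0 and hence z ≤ (1/2)[10 + √(100 + 4·95060)] = (1/2)[10 + √380340] ≈ (1/2)(10 + 616.7171) = 313.3586.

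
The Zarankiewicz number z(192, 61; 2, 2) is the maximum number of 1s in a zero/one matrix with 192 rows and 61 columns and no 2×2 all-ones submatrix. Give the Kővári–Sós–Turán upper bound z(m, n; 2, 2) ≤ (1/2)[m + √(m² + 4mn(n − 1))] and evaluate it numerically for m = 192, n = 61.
z(192, 61; 2, 2) ≤ (1/2)[192 + √(192² + 4·192·61·60)] = (1/2)[192 + √2847744] = 939.763

Kővári–Sós–Turán: let r_1, ..., r_192 be the row sums and z = Σ r_i the total number of 1s. Each pair of columns can share at most one row with both entries 1 (else a 2×2 all-ones block appears), so Σ_i C(r_i, 2) ≤ C(61, 2) = 1830. By convexity Σ_i C(r_i, 2) ≥ 192·C(z/192, 2) = z(z − 192)/(2·192), giving z² − 192z − 192·61·60 ≤ 0 and hence z ≤ (1/2)[192 + √(36864 + 4·702720)] = (1/2)[192 + √2847744] ≈ (1/2)(192 + 1687.526) = 939.763.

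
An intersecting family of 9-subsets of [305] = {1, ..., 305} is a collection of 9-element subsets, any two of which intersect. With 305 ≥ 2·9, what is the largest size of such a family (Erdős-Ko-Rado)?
max |F| = C(304, 8) = 1648672081403490

The Erdős-Ko-Rado theorem states: for n ≥ 2k, an intersecting family of k-subsets of an n-element set has size at most C(n − 1, k − 1), with equality for 'star' families {A ⊆ [n] : |A| = k, i ∈ A} (fix an element i). For n = 305, k = 9: C(304, 8) = 1648672081403490.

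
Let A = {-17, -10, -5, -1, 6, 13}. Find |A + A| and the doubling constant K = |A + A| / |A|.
K = |A + A| / |A| = 18/6 = 3

Enumerate A + A = {a + b : a, b ∈ A}. With |A| = 6, there are |A|^2 = 36 ordered sum pairs; collecting distinct values, A + A = {-34, -27, -22, -20, -18, -15, -11, -10, -6, -4, -2, 1, 3, 5, 8, 12, 19, 26}, so |A + A| = 18. Thus K = 18/6 = 3. For comparison, the minimum possible |A + A| over all 6-element sets is 2·6 − 1 = 11 (so min K = 11/6), attained only by arithmetic progressions.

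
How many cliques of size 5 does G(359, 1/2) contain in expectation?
E[# K_5] = C(359, 5) · (1/2)^C(5, 2) = 48321765821 / 2^10 ≈ 47189224.434570

For each 5-subset S of vertices (there are C(359, 5) = 48321765821 such S), let X_S = 1 if S induces a K_5 (all C(5, 2) = 10 edges present). Then P(X_S = 1) = (1/2)^10 = 1/1024. By linearity of expectation, E[# K_5] = C(359, 5) · (1/2)^10 = 48321765821 / 1024 ≈ 47189224.434570.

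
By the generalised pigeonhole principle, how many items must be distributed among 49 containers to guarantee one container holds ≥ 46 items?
n = (46 − 1)·49 + 1 = 2206

By the generalised pigeonhole principle, to guarantee some box contains ≥ r objects we need more than (r − 1) · k objects total. Threshold: n = (r − 1) · k + 1. With r = 46 and k = 49: n = 45 · 49 + 1 = 2205 + 1 = 2206. For n = 2205 = 45 · 49, we can put exactly 45 objects in every box, avoiding 46 in any single one — so 2206 is tight.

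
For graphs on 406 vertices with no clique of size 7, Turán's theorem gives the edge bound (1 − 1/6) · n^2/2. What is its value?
Turán density bound = (5/6) · 406^2/2 = 206045/3 ≈ 68681.6667

Turán's theorem: ex(n, K_{r+1}) is achieved by the complete r-partite Turán graph T(n, r) with parts as balanced as possible, and is at most (1 − 1/r) · n^2/2. For r = 6, n = 406: the density bound is (5/6) · 164836/2 = 206045/3 ≈ 68681.6667. The integer-valued extremum is e(T(406, 6)) = 68681, which is strictly less than the density bound 206045/3 since 6 ∤ 406 (the parts of T(406, 6) cannot all be equal).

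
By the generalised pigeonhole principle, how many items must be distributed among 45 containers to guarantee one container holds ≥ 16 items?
n = (16 − 1)·45 + 1 = 676

By the generalised pigeonhole principle, to guarantee some box contains ≥ r objects we need more than (r − 1) · k objects total. Threshold: n = (r − 1) · k + 1. With r = 16 and k = 45: n = 15 · 45 + 1 = 675 + 1 = 676. For n = 675 = 15 · 45, we can put exactly 15 objects in every box, avoiding 16 in any single one — so 676 is tight.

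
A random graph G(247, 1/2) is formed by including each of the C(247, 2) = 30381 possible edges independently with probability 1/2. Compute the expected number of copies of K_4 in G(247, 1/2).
E[# K_4] = C(247, 4) · (1/2)^C(4, 2) = 151348015 / 2^6 = 2364812.734375

For each 4-subset S of vertices (there are C(247, 4) = 151348015 such S), let X_S = 1 if S induces a K_4 (all C(4, 2) = 6 edges present). Then P(X_S = 1) = (1/2)^6 = 1/64. By linearity of expectation, E[# K_4] = C(247, 4) · (1/2)^6 = 151348015 / 64 = 2364812.734375.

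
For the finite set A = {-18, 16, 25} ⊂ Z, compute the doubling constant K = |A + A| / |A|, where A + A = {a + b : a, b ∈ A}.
K = |A + A| / |A| = 6/3 = 2

Enumerate A + A = {a + b : a, b ∈ A}. With |A| = 3, there are |A|^2 = 9 ordered sum pairs; collecting distinct values, A + A = {-36, -2, 7, 32, 41, 50}, so |A + A| = 6. Thus K = 6/3 = 2. For comparison, the minimum possible |A + A| over all 3-element sets is 2·3 − 1 = 5 (so min K = 5/3), attained only by arithmetic progressions.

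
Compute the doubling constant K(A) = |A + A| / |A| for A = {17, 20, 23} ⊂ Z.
K = |A + A| / |A| = 5/3

Enumerate A + A = {a + b : a, b ∈ A}. With |A| = 3, there are |A|^2 = 9 ordered sum pairs; collecting distinct values, A + A = {34, 37, 40, 43, 46}, so |A + A| = 5. Thus K = 5/3. Here |A + A| = 2|A| − 1 = 5, the minimum possible — so K = 5/3 is minimal, which holds iff A is an arithmetic progression.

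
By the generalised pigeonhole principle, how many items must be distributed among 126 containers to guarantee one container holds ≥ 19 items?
n = (19 − 1)·126 + 1 = 2269

By the generalised pigeonhole principle, to guarantee some box contains ≥ r objects we need more than (r − 1) · k objects total. Threshold: n = (r − 1) · k + 1. With r = 19 and k = 126: n = 18 · 126 + 1 = 2268 + 1 = 2269. For n = 2268 = 18 · 126, we can put exactly 18 objects in every box, avoiding 19 in any single one — so 2269 is tight.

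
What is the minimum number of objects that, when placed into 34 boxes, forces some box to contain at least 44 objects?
n = (44 − 1)·34 + 1 = 1463

By the generalised pigeonhole principle, to guarantee some box contains ≥ r objects we need more than (r − 1) · k objects total. Threshold: n = (r − 1) · k + 1. With r = 44 and k = 34: n = 43 · 34 + 1 = 1462 + 1 = 1463. For n = 1462 = 43 · 34, we can put exactly 43 objects in every box, avoiding 44 in any single one — so 1463 is tight.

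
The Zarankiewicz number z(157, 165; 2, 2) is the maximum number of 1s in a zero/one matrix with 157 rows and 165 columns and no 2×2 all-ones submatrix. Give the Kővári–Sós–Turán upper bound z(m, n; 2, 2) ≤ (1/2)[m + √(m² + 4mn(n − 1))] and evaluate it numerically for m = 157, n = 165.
z(157, 165; 2, 2) ≤ (1/2)[157 + √(157² + 4·157·165·164)] = (1/2)[157 + √17018329] = 2141.1639

Kővári–Sós–Turán: let r_1, ..., r_157 be the row sums and z = Σ r_i the total number of 1s. Each pair of columns can share at most one row with both entries 1 (else a 2×2 all-ones block appears), so Σ_i C(r_i, 2) ≤ C(165, 2) = 13530. By convexity Σ_i C(r_i, 2) ≥ 157·C(z/157, 2) = z(z − 157)/(2·157), giving z² − 157z − 157·165·164 ≤ 0 and hence z ≤ (1/2)[157 + √(24649 + 4·4248420)] = (1/2)[157 + √17018329] ≈ (1/2)(157 + 4125.3277) = 2141.1639.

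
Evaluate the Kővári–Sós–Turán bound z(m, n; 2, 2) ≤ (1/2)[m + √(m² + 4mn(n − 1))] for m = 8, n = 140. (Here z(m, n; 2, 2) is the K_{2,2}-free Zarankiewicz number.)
z(8, 140; 2, 2) ≤ (1/2)[8 + √(8² + 4·8·140·139)] = (1/2)[8 + √622784] = 398.5833

Kővári–Sós–Turán: let r_1, ..., r_8 be the row sums and z = Σ r_i the total number of 1s. Each pair of columns can share at most one row with both entries 1 (else a 2×2 all-ones block appears), so Σ_i C(r_i, 2) ≤ C(140, 2) = 9730. By convexity Σ_i C(r_i, 2) ≥ 8·C(z/8, 2) = z(z − 8)/(2·8), giving z² − 8z − 8·140·139 ≤ 0 and hence z ≤ (1/2)[8 + √(64 + 4·155680)] = (1/2)[8 + √622784] ≈ (1/2)(8 + 789.1666) = 398.5833.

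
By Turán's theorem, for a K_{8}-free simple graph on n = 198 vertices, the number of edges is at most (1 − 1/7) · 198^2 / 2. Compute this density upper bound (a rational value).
Turán density bound = (6/7) · 198^2/2 = 117612/7 ≈ 16801.7143

Turán's theorem: ex(n, K_{r+1}) is achieved by the complete r-partite Turán graph T(n, r) with parts as balanced as possible, and is at most (1 − 1/r) · n^2/2. For r = 7, n = 198: the density bound is (6/7) · 39204/2 = 117612/7 ≈ 16801.7143. The integer-valued extremum is e(T(198, 7)) = 16801, which is strictly less than the density bound 117612/7 since 7 ∤ 198 (the parts of T(198, 7) cannot all be equal).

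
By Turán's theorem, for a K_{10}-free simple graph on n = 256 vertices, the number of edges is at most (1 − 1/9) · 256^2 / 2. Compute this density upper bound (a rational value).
Turán density bound = (8/9) · 256^2/2 = 262144/9 ≈ 29127.1111

Turán's theorem: ex(n, K_{r+1}) is achieved by the complete r-partite Turán graph T(n, r) with parts as balanced as possible, and is at most (1 − 1/r) · n^2/2. For r = 9, n = 256: the density bound is (8/9) · 65536/2 = 262144/9 ≈ 29127.1111. The integer-valued extremum is e(T(256, 9)) = 29126, which is strictly less than the density bound 262144/9 since 9 ∤ 256 (the parts of T(256, 9) cannot all be equal).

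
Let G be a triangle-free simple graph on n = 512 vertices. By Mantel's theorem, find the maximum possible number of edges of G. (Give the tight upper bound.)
ex(512, K_3) = ⌊512^2/4⌋ = 65536

Mantel (1907): a triangle-free graph on n vertices has at most ⌊n^2/4⌋ edges, with equality for the complete bipartite graph K_{⌊n/2⌋, ⌈n/2⌉}. For n = 512: ⌊512^2/4⌋ = ⌊262144/4⌋ = 65536. The extremal graph is K_{256, 256}, which has 256·256 = 65536 edges.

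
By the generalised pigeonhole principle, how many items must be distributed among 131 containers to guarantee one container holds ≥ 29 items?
n = (29 − 1)·131 + 1 = 3669

By the generalised pigeonhole principle, to guarantee some box contains ≥ r objects we need more than (r − 1) · k objects total. Threshold: n = (r − 1) · k + 1. With r = 29 and k = 131: n = 28 · 131 + 1 = 3668 + 1 = 3669. For n = 3668 = 28 · 131, we can put exactly 28 objects in every box, avoiding 29 in any single one — so 3669 is tight.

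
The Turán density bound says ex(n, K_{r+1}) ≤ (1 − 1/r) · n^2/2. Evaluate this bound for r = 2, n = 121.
Turán density bound = (1/2) · 121^2/2 = 14641/4 ≈ 3660.25

Turán's theorem: ex(n, K_{r+1}) is achieved by the complete r-partite Turán graph T(n, r) with parts as balanced as possible, and is at most (1 − 1/r) · n^2/2. For r = 2, n = 121: the density bound is (1/2) · 14641/2 = 14641/4 ≈ 3660.25. The integer-valued extremum is e(T(121, 2)) = 3660, which is strictly less than the density bound 14641/4 since 2 ∤ 121 (the parts of T(121, 2) cannot all be equal).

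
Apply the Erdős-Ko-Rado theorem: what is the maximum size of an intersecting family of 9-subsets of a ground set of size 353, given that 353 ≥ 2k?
max |F| = C(352, 8) = 5395437181005300

Erdős-Ko-Rado (1961): when n ≥ 2k, max |F| = C(n−1, k−1). The bound is attained by the star {A : i ∈ A} for any fixed i ∈ [n]. Here C(353−1, 9−1) = C(352, 8) = 5395437181005300.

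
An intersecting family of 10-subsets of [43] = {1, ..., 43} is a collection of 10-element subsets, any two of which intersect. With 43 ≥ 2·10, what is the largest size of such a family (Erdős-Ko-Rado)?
max |F| = C(42, 9) = 445891810

The Erdős-Ko-Rado theorem states: for n ≥ 2k, an intersecting family of k-subsets of an n-element set has size at most C(n − 1, k − 1), with equality for 'star' families {A ⊆ [n] : |A| = k, i ∈ A} (fix an element i). For n = 43, k = 10: C(42, 9) = 445891810.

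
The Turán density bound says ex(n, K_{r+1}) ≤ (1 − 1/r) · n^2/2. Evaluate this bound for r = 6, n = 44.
Turán density bound = (5/6) · 44^2/2 = 2420/3 ≈ 806.6667

Turán's theorem: ex(n, K_{r+1}) is achieved by the complete r-partite Turán graph T(n, r) with parts as balanced as possible, and is at most (1 − 1/r) · n^2/2. For r = 6, n = 44: the density bound is (5/6) · 1936/2 = 2420/3 ≈ 806.6667. The integer-valued extremum is e(T(44, 6)) = 806, which is strictly less than the density bound 2420/3 since 6 ∤ 44 (the parts of T(44, 6) cannot all be equal).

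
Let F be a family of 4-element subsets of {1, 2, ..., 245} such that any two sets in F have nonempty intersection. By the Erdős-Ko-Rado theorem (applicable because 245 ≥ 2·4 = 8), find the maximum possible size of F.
max |F| = C(244, 3) = 2391444

The Erdős-Ko-Rado theorem states: for n ≥ 2k, an intersecting family of k-subsets of an n-element set has size at most C(n − 1, k − 1), with equality for 'star' families {A ⊆ [n] : |A| = k, i ∈ A} (fix an element i). For n = 245, k = 4: C(244, 3) = 2391444.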